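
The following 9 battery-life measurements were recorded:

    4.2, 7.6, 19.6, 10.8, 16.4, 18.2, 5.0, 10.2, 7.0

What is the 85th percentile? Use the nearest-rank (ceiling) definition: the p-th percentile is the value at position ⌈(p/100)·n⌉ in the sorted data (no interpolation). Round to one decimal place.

Sorted: 4.2, 5.0, 7.0, 7.6, 10.2, 10.8, 16.4, 18.2, 19.6.
n = 9.
Position = ⌈85/100 · 9⌉ = ⌈7.65⌉ = 8.
The value at rank 8 is 18.2.

18.2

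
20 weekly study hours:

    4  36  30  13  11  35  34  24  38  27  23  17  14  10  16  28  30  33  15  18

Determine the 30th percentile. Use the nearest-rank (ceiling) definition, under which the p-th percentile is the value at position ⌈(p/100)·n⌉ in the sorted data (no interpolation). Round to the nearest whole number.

15

Sorted: 4, 10, 11, 13, 14, 15, 16, 17, 18, 23, 24, 27, 28, 30, 30, 33, 34, 35, 36, 38.
n = 20.
Position = ⌈30/100 · 20⌉ = ⌈6⌉ = 6.
The value at rank 6 is 15.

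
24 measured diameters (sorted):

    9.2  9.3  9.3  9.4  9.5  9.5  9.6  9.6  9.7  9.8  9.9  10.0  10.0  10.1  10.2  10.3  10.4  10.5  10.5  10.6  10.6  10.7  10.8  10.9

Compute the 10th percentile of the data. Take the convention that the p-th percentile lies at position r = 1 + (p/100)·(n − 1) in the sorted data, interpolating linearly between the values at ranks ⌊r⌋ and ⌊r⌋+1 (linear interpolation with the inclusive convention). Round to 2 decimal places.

9.33

n = 24.
r = 1 + (10/100)·(24 − 1) = 1 + 2.3 = 3.3.
Rank 3 is 9.3 and rank 4 is 9.4.
Interpolate: 9.3 + 0.3·(9.4 − 9.3) = 9.3 + 0.3·0.1 = 9.33.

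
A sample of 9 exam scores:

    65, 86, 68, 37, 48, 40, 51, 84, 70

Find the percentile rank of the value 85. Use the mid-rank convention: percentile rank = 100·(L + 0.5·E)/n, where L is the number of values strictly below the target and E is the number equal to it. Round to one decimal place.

Sorted: 37, 40, 48, 51, 65, 68, 70, 84, 86.
Count below 85: L = 8; count equal: E = 0; n = 9.
Percentile rank = 100·(8 + 0.5·0)/9 = 100·8/9 = 88.89.

88.9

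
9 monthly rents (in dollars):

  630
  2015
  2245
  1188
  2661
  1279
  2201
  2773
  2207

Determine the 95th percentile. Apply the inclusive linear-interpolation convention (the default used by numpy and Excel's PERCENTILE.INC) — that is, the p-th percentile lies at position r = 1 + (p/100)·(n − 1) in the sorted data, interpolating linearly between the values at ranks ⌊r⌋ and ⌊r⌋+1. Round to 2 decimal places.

Sorted: 630, 1188, 1279, 2015, 2201, 2207, 2245, 2661, 2773.
n = 9.
r = 1 + (95/100)·(9 − 1) = 1 + 7.6 = 8.6.
Rank 8 is 2661 and rank 9 is 2773.
Interpolate: 2661 + 0.6·(2773 − 2661) = 2661 + 0.6·112 = 2728.2.

2728.20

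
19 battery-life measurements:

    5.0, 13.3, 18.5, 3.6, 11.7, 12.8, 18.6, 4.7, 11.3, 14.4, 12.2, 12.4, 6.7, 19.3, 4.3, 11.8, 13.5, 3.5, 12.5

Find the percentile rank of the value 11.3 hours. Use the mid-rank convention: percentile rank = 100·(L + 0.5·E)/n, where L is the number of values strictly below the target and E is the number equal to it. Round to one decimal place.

34.2

Sorted: 3.5, 3.6, 4.3, 4.7, 5.0, 6.7, 11.3, 11.7, 11.8, 12.2, 12.4, 12.5, 12.8, 13.3, 13.5, 14.4, 18.5, 18.6, 19.3.
Count below 11.3: L = 6; count equal: E = 1; n = 19.
Percentile rank = 100·(6 + 0.5·1)/19 = 100·6.5/19 = 34.21.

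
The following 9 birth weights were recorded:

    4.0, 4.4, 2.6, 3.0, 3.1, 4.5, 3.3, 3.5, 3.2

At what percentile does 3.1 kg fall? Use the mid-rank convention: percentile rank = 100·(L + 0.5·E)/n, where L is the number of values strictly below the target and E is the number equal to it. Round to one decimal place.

Sorted: 2.6, 3.0, 3.1, 3.2, 3.3, 3.5, 4.0, 4.4, 4.5.
Count below 3.1: L = 2; count equal: E = 1; n = 9.
Percentile rank = 100·(2 + 0.5·1)/9 = 100·2.5/9 = 27.78.

27.8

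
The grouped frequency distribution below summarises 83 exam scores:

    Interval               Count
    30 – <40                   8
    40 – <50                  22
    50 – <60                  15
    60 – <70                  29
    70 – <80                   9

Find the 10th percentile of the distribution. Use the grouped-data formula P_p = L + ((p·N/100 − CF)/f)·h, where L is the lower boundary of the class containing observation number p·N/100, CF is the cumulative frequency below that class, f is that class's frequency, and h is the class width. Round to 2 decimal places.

N = 83; target position k = 10/100 · 83 = 8.3.
Cumulative frequencies: 8, 30, 45, 74, 83.
Observation 8.3 falls in the class 40 – <50.
L = 40, CF = 8, f = 22, h = 10.
P10 = 40 + ((8.3 − 8)/22)·10 = 40 + 0.136364 = 40.1364.

40.14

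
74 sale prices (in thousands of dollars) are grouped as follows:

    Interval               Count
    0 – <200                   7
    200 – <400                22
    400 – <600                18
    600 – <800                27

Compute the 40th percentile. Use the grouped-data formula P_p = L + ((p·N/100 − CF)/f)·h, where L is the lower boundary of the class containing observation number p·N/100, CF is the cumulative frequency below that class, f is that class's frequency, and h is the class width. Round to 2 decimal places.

N = 74; target position k = 40/100 · 74 = 29.6.
Cumulative frequencies: 7, 29, 47, 74.
Observation 29.6 falls in the class 400 – <600.
L = 400, CF = 29, f = 18, h = 200.
P40 = 400 + ((29.6 − 29)/18)·200 = 400 + 6.66667 = 406.667.

406.67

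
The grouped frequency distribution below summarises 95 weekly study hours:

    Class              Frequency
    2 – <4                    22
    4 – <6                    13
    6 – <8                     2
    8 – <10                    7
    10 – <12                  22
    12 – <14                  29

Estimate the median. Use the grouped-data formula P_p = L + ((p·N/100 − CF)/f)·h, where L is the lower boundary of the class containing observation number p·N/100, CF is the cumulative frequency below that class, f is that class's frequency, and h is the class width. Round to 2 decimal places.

N = 95; target position k = 50/100 · 95 = 47.5.
Cumulative frequencies: 22, 35, 37, 44, 66, 95.
Observation 47.5 falls in the class 10 – <12.
L = 10, CF = 44, f = 22, h = 2.
P50 = 10 + ((47.5 − 44)/22)·2 = 10 + 0.318182 = 10.3182.

10.32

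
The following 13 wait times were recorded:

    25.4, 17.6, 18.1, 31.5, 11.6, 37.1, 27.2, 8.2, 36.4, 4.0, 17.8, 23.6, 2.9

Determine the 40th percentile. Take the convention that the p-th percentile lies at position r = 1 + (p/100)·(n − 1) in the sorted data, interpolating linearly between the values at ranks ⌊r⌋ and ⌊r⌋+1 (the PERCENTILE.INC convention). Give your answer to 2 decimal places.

Sorted: 2.9, 4.0, 8.2, 11.6, 17.6, 17.8, 18.1, 23.6, 25.4, 27.2, 31.5, 36.4, 37.1.
n = 13.
r = 1 + (40/100)·(13 − 1) = 1 + 4.8 = 5.8.
Rank 5 is 17.6 and rank 6 is 17.8.
Interpolate: 17.6 + 0.8·(17.8 − 17.6) = 17.6 + 0.8·0.2 = 17.76.

17.76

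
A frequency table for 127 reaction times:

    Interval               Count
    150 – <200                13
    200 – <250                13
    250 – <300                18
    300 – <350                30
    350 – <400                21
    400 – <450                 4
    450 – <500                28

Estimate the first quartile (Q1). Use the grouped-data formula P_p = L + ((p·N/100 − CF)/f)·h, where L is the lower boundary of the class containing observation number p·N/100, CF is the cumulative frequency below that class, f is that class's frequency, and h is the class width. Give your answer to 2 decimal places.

265.97

N = 127; target position k = 25/100 · 127 = 31.75.
Cumulative frequencies: 13, 26, 44, 74, 95, 99, 127.
Observation 31.75 falls in the class 250 – <300.
L = 250, CF = 26, f = 18, h = 50.
P25 = 250 + ((31.75 − 26)/18)·50 = 250 + 15.9722 = 265.972.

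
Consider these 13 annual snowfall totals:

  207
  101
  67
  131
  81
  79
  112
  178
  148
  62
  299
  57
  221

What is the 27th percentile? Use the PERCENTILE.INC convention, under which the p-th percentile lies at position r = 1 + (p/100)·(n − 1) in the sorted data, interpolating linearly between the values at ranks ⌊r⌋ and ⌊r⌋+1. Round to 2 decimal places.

Sorted: 57, 62, 67, 79, 81, 101, 112, 131, 148, 178, 207, 221, 299.
n = 13.
r = 1 + (27/100)·(13 − 1) = 1 + 3.24 = 4.24.
Rank 4 is 79 and rank 5 is 81.
Interpolate: 79 + 0.24·(81 − 79) = 79 + 0.24·2 = 79.48.

79.48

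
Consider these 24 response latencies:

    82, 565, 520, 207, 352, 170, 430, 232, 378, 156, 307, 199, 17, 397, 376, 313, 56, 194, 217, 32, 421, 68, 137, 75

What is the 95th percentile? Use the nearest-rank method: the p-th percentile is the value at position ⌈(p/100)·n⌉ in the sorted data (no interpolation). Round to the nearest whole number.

520

Sorted: 17, 32, 56, 68, 75, 82, 137, 156, 170, 194, 199, 207, 217, 232, 307, 313, 352, 376, 378, 397, 421, 430, 520, 565.
n = 24.
Position = ⌈95/100 · 24⌉ = ⌈22.8⌉ = 23.
The value at rank 23 is 520.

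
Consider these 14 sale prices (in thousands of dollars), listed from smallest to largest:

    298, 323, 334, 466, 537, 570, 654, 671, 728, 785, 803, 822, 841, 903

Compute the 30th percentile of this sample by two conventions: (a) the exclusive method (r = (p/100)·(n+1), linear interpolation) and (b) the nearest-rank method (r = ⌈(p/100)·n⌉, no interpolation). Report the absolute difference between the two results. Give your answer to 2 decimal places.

35.50

n = 14.
(a) r = 4.5; between ranks 4 (466) and 5 (537): 501.5.
(b) the nearest-rank method: rank 5 → 537.
|501.5 − 537| = 35.5.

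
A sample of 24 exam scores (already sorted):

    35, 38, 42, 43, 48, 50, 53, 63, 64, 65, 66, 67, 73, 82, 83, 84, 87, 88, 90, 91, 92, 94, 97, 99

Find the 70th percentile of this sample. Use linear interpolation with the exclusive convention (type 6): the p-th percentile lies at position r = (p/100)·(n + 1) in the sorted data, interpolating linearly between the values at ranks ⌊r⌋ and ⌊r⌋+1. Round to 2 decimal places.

87.50

n = 24.
r = (70/100)·(24 + 1) = 17.5.
Rank 17 is 87 and rank 18 is 88.
Interpolate: 87 + 0.5·(88 − 87) = 87 + 0.5·1 = 87.5.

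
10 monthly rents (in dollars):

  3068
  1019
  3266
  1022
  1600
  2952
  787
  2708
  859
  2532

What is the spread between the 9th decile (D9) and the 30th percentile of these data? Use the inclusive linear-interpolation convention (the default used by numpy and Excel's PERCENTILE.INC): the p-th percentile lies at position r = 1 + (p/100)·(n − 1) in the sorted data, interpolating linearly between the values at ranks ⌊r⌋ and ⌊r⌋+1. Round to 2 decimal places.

2066.70

Sorted: 787, 859, 1019, 1022, 1600, 2532, 2708, 2952, 3068, 3266.
n = 10.
P30: r = 3.7; ranks 3–4 are 1019, 1022; interpolating gives 1021.1.
P90: r = 9.1; ranks 9–10 are 3068, 3266; interpolating gives 3087.8.
Difference: 3087.8 − 1021.1 = 2066.7.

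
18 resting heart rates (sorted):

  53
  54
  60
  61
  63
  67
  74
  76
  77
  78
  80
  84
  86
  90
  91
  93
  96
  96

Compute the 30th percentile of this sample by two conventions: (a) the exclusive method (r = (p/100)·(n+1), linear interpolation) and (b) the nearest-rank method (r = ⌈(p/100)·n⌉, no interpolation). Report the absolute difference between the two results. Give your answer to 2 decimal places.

n = 18.
(a) r = 5.7; between ranks 5 (63) and 6 (67): 65.8.
(b) the nearest-rank method: rank 6 → 67.
|65.8 − 67| = 1.2.

1.20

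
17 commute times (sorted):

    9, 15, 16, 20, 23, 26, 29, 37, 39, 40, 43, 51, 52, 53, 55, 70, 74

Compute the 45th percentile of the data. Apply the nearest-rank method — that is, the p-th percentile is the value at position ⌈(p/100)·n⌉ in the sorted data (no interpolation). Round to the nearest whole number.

n = 17.
Position = ⌈45/100 · 17⌉ = ⌈7.65⌉ = 8.
The value at rank 8 is 37.

37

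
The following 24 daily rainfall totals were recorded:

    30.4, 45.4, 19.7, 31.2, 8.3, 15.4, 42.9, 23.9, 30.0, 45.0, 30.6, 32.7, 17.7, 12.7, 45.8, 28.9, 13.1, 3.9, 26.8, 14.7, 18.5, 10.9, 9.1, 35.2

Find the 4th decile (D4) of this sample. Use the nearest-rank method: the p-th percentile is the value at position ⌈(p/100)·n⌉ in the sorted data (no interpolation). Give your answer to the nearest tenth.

Sorted: 3.9, 8.3, 9.1, 10.9, 12.7, 13.1, 14.7, 15.4, 17.7, 18.5, 19.7, 23.9, 26.8, 28.9, 30.0, 30.4, 30.6, 31.2, 32.7, 35.2, 42.9, 45.0, 45.4, 45.8.
n = 24.
Position = ⌈40/100 · 24⌉ = ⌈9.6⌉ = 10.
The value at rank 10 is 18.5.

18.5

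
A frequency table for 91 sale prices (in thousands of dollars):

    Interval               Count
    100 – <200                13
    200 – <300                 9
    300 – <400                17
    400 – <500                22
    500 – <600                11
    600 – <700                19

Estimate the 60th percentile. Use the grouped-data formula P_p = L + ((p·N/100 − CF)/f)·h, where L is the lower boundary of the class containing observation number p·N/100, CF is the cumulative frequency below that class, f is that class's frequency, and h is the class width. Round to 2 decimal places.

N = 91; target position k = 60/100 · 91 = 54.6.
Cumulative frequencies: 13, 22, 39, 61, 72, 91.
Observation 54.6 falls in the class 400 – <500.
L = 400, CF = 39, f = 22, h = 100.
P60 = 400 + ((54.6 − 39)/22)·100 = 400 + 70.9091 = 470.909.

470.91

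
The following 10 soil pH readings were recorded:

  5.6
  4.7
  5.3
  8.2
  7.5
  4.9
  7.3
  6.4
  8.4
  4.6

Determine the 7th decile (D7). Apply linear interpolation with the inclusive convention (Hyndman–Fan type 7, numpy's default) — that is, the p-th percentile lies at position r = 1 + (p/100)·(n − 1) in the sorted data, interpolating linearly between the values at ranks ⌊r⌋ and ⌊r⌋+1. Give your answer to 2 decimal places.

7.36

Sorted: 4.6, 4.7, 4.9, 5.3, 5.6, 6.4, 7.3, 7.5, 8.2, 8.4.
n = 10.
r = 1 + (70/100)·(10 − 1) = 1 + 6.3 = 7.3.
Rank 7 is 7.3 and rank 8 is 7.5.
Interpolate: 7.3 + 0.3·(7.5 − 7.3) = 7.3 + 0.3·0.2 = 7.36.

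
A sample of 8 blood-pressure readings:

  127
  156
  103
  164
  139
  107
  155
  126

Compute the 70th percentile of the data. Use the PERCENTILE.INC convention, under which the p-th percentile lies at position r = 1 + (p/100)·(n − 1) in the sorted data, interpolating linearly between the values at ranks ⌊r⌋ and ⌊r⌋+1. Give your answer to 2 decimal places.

153.40

Sorted: 103, 107, 126, 127, 139, 155, 156, 164.
n = 8.
r = 1 + (70/100)·(8 − 1) = 1 + 4.9 = 5.9.
Rank 5 is 139 and rank 6 is 155.
Interpolate: 139 + 0.9·(155 − 139) = 139 + 0.9·16 = 153.4.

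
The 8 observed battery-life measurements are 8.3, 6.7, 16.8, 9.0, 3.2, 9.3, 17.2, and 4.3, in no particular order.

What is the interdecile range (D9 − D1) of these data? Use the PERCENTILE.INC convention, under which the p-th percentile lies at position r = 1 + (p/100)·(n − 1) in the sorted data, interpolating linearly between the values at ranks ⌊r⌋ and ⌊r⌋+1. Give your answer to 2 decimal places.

12.95

Sorted: 3.2, 4.3, 6.7, 8.3, 9.0, 9.3, 16.8, 17.2.
n = 8.
P10: r = 1.7; ranks 1–2 are 3.2, 4.3; interpolating gives 3.97.
P90: r = 7.3; ranks 7–8 are 16.8, 17.2; interpolating gives 16.92.
Difference: 16.92 − 3.97 = 12.95.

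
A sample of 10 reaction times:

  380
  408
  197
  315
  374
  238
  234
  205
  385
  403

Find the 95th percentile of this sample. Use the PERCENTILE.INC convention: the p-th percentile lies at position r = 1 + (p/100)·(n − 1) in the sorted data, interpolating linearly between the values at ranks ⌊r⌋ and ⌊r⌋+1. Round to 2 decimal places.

Sorted: 197, 205, 234, 238, 315, 374, 380, 385, 403, 408.
n = 10.
r = 1 + (95/100)·(10 − 1) = 1 + 8.55 = 9.55.
Rank 9 is 403 and rank 10 is 408.
Interpolate: 403 + 0.55·(408 − 403) = 403 + 0.55·5 = 405.75.

405.75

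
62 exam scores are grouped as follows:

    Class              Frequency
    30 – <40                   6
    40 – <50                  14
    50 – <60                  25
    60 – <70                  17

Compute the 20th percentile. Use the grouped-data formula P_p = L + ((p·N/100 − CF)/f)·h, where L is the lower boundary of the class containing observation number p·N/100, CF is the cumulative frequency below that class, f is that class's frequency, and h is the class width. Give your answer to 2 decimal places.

N = 62; target position k = 20/100 · 62 = 12.4.
Cumulative frequencies: 6, 20, 45, 62.
Observation 12.4 falls in the class 40 – <50.
L = 40, CF = 6, f = 14, h = 10.
P20 = 40 + ((12.4 − 6)/14)·10 = 40 + 4.57143 = 44.5714.

44.57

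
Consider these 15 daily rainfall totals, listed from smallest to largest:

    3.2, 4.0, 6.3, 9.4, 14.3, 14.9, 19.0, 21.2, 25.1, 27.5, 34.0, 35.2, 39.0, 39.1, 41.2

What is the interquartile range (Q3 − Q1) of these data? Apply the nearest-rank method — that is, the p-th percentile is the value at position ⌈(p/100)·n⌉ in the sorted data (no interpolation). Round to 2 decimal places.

25.80

n = 15.
P25: rank ⌈25/100·15⌉ = 4 → 9.4.
P75: rank ⌈75/100·15⌉ = 12 → 35.2.
Difference: 35.2 − 9.4 = 25.8.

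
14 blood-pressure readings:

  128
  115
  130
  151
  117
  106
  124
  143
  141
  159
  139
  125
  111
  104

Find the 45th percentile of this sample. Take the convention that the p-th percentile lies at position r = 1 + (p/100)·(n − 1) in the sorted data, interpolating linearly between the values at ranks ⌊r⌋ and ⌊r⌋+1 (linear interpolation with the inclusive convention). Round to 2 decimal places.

Sorted: 104, 106, 111, 115, 117, 124, 125, 128, 130, 139, 141, 143, 151, 159.
n = 14.
r = 1 + (45/100)·(14 − 1) = 1 + 5.85 = 6.85.
Rank 6 is 124 and rank 7 is 125.
Interpolate: 124 + 0.85·(125 − 124) = 124 + 0.85·1 = 124.85.

124.85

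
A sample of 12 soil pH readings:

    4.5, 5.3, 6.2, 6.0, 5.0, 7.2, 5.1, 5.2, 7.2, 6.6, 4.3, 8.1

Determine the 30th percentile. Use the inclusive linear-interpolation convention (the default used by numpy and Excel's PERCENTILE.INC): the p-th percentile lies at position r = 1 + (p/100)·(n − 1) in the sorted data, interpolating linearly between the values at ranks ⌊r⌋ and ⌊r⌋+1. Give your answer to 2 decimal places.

5.13

Sorted: 4.3, 4.5, 5.0, 5.1, 5.2, 5.3, 6.0, 6.2, 6.6, 7.2, 7.2, 8.1.
n = 12.
r = 1 + (30/100)·(12 − 1) = 1 + 3.3 = 4.3.
Rank 4 is 5.1 and rank 5 is 5.2.
Interpolate: 5.1 + 0.3·(5.2 − 5.1) = 5.1 + 0.3·0.1 = 5.13.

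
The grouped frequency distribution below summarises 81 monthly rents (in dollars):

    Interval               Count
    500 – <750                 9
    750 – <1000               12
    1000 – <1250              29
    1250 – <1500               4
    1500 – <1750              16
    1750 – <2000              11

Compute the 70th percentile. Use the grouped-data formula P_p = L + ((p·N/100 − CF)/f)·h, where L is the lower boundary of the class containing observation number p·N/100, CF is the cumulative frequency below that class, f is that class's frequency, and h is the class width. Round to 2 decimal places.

N = 81; target position k = 70/100 · 81 = 56.7.
Cumulative frequencies: 9, 21, 50, 54, 70, 81.
Observation 56.7 falls in the class 1500 – <1750.
L = 1500, CF = 54, f = 16, h = 250.
P70 = 1500 + ((56.7 − 54)/16)·250 = 1500 + 42.1875 = 1542.19.

1542.19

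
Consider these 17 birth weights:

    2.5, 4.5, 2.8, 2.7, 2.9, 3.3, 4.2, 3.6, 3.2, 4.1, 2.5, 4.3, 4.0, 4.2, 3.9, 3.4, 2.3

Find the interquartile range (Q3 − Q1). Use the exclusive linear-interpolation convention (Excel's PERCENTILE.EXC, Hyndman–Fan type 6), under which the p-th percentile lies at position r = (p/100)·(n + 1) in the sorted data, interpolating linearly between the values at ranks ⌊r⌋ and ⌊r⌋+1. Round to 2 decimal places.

1.40

Sorted: 2.3, 2.5, 2.5, 2.7, 2.8, 2.9, 3.2, 3.3, 3.4, 3.6, 3.9, 4.0, 4.1, 4.2, 4.2, 4.3, 4.5.
n = 17.
P25: r = 4.5; ranks 4–5 are 2.7, 2.8; interpolating gives 2.75.
P75: r = 13.5; ranks 13–14 are 4.1, 4.2; interpolating gives 4.15.
Difference: 4.15 − 2.75 = 1.4.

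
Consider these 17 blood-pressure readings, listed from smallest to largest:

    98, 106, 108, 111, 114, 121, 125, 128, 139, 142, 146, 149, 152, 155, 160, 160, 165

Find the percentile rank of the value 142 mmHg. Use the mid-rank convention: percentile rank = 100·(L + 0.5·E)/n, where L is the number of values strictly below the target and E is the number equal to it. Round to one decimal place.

55.9

Count below 142: L = 9; count equal: E = 1; n = 17.
Percentile rank = 100·(9 + 0.5·1)/17 = 100·9.5/17 = 55.88.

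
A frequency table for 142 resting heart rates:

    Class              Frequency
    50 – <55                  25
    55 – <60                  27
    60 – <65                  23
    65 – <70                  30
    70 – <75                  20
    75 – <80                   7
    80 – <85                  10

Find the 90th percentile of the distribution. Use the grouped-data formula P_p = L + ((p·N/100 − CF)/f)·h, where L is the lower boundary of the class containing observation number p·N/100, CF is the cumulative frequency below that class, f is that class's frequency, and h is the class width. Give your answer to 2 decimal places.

77.00

N = 142; target position k = 90/100 · 142 = 127.8.
Cumulative frequencies: 25, 52, 75, 105, 125, 132, 142.
Observation 127.8 falls in the class 75 – <80.
L = 75, CF = 125, f = 7, h = 5.
P90 = 75 + ((127.8 − 125)/7)·5 = 75 + 2 = 77.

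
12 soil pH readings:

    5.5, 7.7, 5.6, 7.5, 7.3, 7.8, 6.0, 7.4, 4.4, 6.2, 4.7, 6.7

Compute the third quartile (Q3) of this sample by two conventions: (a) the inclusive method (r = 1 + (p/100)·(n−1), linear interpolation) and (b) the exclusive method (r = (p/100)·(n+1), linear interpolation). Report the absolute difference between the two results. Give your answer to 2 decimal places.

0.05

Sorted: 4.4, 4.7, 5.5, 5.6, 6.0, 6.2, 6.7, 7.3, 7.4, 7.5, 7.7, 7.8.
n = 12.
(a) r = 9.25; between ranks 9 (7.4) and 10 (7.5): 7.425.
(b) r = 9.75; between ranks 9 (7.4) and 10 (7.5): 7.475.
|7.425 − 7.475| = 0.05.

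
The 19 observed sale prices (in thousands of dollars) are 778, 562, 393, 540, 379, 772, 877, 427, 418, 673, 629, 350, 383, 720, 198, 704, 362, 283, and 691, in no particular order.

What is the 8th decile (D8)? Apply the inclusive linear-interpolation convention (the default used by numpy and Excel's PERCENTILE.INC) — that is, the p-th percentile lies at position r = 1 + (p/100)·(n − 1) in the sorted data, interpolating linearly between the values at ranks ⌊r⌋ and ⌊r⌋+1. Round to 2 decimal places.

710.40

Sorted: 198, 283, 350, 362, 379, 383, 393, 418, 427, 540, 562, 629, 673, 691, 704, 720, 772, 778, 877.
n = 19.
r = 1 + (80/100)·(19 − 1) = 1 + 14.4 = 15.4.
Rank 15 is 704 and rank 16 is 720.
Interpolate: 704 + 0.4·(720 − 704) = 704 + 0.4·16 = 710.4.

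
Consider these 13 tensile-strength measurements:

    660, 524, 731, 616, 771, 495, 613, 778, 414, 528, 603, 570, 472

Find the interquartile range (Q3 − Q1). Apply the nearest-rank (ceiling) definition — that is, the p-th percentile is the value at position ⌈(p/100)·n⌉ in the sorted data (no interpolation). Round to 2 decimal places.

136.00

Sorted: 414, 472, 495, 524, 528, 570, 603, 613, 616, 660, 731, 771, 778.
n = 13.
P25: rank ⌈25/100·13⌉ = 4 → 524.
P75: rank ⌈75/100·13⌉ = 10 → 660.
Difference: 660 − 524 = 136.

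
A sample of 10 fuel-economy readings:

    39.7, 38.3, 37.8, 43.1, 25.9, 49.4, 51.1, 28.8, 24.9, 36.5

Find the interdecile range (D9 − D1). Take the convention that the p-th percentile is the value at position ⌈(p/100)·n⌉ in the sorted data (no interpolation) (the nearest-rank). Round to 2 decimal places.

24.50

Sorted: 24.9, 25.9, 28.8, 36.5, 37.8, 38.3, 39.7, 43.1, 49.4, 51.1.
n = 10.
P10: rank ⌈10/100·10⌉ = 1 → 24.9.
P90: rank ⌈90/100·10⌉ = 9 → 49.4.
Difference: 49.4 − 24.9 = 24.5.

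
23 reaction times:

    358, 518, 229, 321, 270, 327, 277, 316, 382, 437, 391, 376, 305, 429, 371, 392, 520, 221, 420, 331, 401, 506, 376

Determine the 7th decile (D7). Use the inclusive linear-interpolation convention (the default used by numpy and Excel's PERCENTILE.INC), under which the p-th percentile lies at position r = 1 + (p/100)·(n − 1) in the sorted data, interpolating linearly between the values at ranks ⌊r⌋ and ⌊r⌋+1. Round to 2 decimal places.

395.60

Sorted: 221, 229, 270, 277, 305, 316, 321, 327, 331, 358, 371, 376, 376, 382, 391, 392, 401, 420, 429, 437, 506, 518, 520.
n = 23.
r = 1 + (70/100)·(23 − 1) = 1 + 15.4 = 16.4.
Rank 16 is 392 and rank 17 is 401.
Interpolate: 392 + 0.4·(401 − 392) = 392 + 0.4·9 = 395.6.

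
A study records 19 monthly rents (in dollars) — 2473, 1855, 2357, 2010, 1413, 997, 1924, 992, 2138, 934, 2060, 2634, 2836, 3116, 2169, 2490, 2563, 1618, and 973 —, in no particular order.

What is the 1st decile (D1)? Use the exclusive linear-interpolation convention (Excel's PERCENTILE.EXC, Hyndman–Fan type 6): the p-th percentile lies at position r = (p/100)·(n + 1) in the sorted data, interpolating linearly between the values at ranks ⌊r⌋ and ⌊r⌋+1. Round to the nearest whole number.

Sorted: 934, 973, 992, 997, 1413, 1618, 1855, 1924, 2010, 2060, 2138, 2169, 2357, 2473, 2490, 2563, 2634, 2836, 3116.
n = 19.
r = (10/100)·(19 + 1) = 2.
r is an integer, so P10 is the value at rank 2: 973.

973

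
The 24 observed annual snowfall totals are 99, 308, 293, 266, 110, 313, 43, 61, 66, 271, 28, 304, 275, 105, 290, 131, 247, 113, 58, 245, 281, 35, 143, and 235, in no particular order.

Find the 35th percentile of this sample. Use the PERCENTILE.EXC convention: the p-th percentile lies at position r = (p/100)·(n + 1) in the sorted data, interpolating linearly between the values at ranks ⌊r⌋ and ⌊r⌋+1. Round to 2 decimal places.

108.75

Sorted: 28, 35, 43, 58, 61, 66, 99, 105, 110, 113, 131, 143, 235, 245, 247, 266, 271, 275, 281, 290, 293, 304, 308, 313.
n = 24.
r = (35/100)·(24 + 1) = 8.75.
Rank 8 is 105 and rank 9 is 110.
Interpolate: 105 + 0.75·(110 − 105) = 105 + 0.75·5 = 108.75.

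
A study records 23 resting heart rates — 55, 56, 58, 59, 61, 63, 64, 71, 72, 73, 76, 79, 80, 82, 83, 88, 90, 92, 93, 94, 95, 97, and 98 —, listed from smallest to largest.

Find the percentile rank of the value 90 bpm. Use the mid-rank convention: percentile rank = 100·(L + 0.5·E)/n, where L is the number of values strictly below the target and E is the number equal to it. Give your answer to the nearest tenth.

Count below 90: L = 16; count equal: E = 1; n = 23.
Percentile rank = 100·(16 + 0.5·1)/23 = 100·16.5/23 = 71.74.

71.7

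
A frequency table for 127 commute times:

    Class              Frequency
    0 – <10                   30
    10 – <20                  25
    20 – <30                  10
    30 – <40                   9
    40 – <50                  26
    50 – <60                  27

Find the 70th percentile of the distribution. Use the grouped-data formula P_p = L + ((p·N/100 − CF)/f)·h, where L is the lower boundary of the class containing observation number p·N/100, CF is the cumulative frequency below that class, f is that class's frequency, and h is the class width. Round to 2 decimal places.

N = 127; target position k = 70/100 · 127 = 88.9.
Cumulative frequencies: 30, 55, 65, 74, 100, 127.
Observation 88.9 falls in the class 40 – <50.
L = 40, CF = 74, f = 26, h = 10.
P70 = 40 + ((88.9 − 74)/26)·10 = 40 + 5.73077 = 45.7308.

45.73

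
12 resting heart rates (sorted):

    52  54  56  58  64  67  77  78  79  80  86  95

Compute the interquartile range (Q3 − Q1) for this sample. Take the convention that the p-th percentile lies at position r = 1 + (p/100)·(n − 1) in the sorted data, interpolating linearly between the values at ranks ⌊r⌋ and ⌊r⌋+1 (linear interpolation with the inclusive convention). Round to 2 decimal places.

21.75

n = 12.
P25: r = 3.75; ranks 3–4 are 56, 58; interpolating gives 57.5.
P75: r = 9.25; ranks 9–10 are 79, 80; interpolating gives 79.25.
Difference: 79.25 − 57.5 = 21.75.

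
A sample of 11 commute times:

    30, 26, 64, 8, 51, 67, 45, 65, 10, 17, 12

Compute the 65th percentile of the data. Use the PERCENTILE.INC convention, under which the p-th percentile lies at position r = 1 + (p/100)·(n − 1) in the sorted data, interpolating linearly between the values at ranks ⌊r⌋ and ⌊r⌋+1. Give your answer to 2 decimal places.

48.00

Sorted: 8, 10, 12, 17, 26, 30, 45, 51, 64, 65, 67.
n = 11.
r = 1 + (65/100)·(11 − 1) = 1 + 6.5 = 7.5.
Rank 7 is 45 and rank 8 is 51.
Interpolate: 45 + 0.5·(51 − 45) = 45 + 0.5·6 = 48.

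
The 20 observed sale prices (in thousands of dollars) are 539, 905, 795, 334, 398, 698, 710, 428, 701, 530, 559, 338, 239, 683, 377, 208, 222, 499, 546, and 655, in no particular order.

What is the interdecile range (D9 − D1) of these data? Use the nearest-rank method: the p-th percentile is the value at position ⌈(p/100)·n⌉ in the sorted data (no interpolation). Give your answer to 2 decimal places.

488.00

Sorted: 208, 222, 239, 334, 338, 377, 398, 428, 499, 530, 539, 546, 559, 655, 683, 698, 701, 710, 795, 905.
n = 20.
P10: rank ⌈10/100·20⌉ = 2 → 222.
P90: rank ⌈90/100·20⌉ = 18 → 710.
Difference: 710 − 222 = 488.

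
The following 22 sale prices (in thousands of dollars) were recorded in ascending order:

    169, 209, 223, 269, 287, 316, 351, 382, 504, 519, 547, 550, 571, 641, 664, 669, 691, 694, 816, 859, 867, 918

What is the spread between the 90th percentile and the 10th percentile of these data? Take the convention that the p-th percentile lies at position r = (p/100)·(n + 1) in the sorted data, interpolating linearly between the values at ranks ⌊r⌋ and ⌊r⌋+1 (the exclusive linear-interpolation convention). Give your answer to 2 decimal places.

651.40

n = 22.
P10: r = 2.3; ranks 2–3 are 209, 223; interpolating gives 213.2.
P90: r = 20.7; ranks 20–21 are 859, 867; interpolating gives 864.6.
Difference: 864.6 − 213.2 = 651.4.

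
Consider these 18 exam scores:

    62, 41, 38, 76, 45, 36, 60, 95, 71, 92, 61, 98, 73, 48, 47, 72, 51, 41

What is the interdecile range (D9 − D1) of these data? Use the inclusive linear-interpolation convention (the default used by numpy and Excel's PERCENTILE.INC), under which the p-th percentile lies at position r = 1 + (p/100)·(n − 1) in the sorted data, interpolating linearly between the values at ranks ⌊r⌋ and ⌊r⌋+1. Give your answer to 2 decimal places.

52.80

Sorted: 36, 38, 41, 41, 45, 47, 48, 51, 60, 61, 62, 71, 72, 73, 76, 92, 95, 98.
n = 18.
P10: r = 2.7; ranks 2–3 are 38, 41; interpolating gives 40.1.
P90: r = 16.3; ranks 16–17 are 92, 95; interpolating gives 92.9.
Difference: 92.9 − 40.1 = 52.8.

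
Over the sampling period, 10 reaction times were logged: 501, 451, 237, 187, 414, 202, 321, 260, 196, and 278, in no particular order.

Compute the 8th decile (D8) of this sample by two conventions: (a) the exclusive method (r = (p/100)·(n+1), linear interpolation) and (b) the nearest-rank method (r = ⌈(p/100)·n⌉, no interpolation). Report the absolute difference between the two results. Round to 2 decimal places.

29.60

Sorted: 187, 196, 202, 237, 260, 278, 321, 414, 451, 501.
n = 10.
(a) r = 8.8; between ranks 8 (414) and 9 (451): 443.6.
(b) the nearest-rank method: rank 8 → 414.
|443.6 − 414| = 29.6.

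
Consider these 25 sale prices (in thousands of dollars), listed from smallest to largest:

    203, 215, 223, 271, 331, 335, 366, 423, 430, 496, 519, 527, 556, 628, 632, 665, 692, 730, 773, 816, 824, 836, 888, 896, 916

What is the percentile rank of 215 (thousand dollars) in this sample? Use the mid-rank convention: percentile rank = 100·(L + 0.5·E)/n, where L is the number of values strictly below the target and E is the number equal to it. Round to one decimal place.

6.0

Count below 215: L = 1; count equal: E = 1; n = 25.
Percentile rank = 100·(1 + 0.5·1)/25 = 100·1.5/25 = 6.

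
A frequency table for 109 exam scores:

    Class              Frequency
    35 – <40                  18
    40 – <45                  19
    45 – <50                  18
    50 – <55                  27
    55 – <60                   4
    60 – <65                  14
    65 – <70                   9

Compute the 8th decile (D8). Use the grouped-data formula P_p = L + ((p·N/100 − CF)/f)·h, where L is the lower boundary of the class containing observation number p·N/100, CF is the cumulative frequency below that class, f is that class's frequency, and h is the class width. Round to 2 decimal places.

60.43

N = 109; target position k = 80/100 · 109 = 87.2.
Cumulative frequencies: 18, 37, 55, 82, 86, 100, 109.
Observation 87.2 falls in the class 60 – <65.
L = 60, CF = 86, f = 14, h = 5.
P80 = 60 + ((87.2 − 86)/14)·5 = 60 + 0.428571 = 60.4286.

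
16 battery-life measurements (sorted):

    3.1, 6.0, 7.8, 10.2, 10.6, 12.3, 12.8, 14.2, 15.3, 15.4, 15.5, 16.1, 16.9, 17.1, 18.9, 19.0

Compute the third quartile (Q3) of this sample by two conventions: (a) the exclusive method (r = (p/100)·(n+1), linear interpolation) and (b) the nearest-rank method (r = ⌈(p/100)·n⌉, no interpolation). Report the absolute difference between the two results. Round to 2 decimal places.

0.60

n = 16.
(a) r = 12.75; between ranks 12 (16.1) and 13 (16.9): 16.7.
(b) the nearest-rank method: rank 12 → 16.1.
|16.7 − 16.1| = 0.6.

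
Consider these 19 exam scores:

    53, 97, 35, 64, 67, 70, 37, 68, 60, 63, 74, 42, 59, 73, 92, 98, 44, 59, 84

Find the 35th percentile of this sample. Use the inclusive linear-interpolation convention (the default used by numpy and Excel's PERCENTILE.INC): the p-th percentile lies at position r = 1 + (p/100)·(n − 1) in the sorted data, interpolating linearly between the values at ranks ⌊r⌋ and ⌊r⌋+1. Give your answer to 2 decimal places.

59.30

Sorted: 35, 37, 42, 44, 53, 59, 59, 60, 63, 64, 67, 68, 70, 73, 74, 84, 92, 97, 98.
n = 19.
r = 1 + (35/100)·(19 − 1) = 1 + 6.3 = 7.3.
Rank 7 is 59 and rank 8 is 60.
Interpolate: 59 + 0.3·(60 − 59) = 59 + 0.3·1 = 59.3.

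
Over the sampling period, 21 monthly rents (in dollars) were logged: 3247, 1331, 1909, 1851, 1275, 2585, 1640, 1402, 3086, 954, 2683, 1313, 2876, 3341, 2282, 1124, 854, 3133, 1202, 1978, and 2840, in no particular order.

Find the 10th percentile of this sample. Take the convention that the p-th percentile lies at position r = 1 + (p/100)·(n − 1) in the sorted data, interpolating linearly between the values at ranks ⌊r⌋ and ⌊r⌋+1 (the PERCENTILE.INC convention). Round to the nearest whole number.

Sorted: 854, 954, 1124, 1202, 1275, 1313, 1331, 1402, 1640, 1851, 1909, 1978, 2282, 2585, 2683, 2840, 2876, 3086, 3133, 3247, 3341.
n = 21.
r = 1 + (10/100)·(21 − 1) = 1 + 2 = 3.
r is an integer, so P10 is the value at rank 3: 1124.

1124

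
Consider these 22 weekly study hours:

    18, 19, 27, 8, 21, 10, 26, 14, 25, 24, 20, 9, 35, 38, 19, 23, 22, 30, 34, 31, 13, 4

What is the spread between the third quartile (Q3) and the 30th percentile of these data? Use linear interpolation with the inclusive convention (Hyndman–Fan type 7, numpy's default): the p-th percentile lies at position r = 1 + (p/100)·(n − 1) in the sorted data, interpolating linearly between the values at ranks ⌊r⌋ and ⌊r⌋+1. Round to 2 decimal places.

Sorted: 4, 8, 9, 10, 13, 14, 18, 19, 19, 20, 21, 22, 23, 24, 25, 26, 27, 30, 31, 34, 35, 38.
n = 22.
P30: r = 7.3; ranks 7–8 are 18, 19; interpolating gives 18.3.
P75: r = 16.75; ranks 16–17 are 26, 27; interpolating gives 26.75.
Difference: 26.75 − 18.3 = 8.45.

8.45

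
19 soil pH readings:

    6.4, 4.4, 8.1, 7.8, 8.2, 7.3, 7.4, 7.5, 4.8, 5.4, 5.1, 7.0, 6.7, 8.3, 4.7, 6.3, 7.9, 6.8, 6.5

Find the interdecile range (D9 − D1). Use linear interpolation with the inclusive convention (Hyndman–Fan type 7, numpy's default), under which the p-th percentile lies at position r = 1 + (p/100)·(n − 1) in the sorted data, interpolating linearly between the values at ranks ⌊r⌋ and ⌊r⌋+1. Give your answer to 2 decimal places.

Sorted: 4.4, 4.7, 4.8, 5.1, 5.4, 6.3, 6.4, 6.5, 6.7, 6.8, 7.0, 7.3, 7.4, 7.5, 7.8, 7.9, 8.1, 8.2, 8.3.
n = 19.
P10: r = 2.8; ranks 2–3 are 4.7, 4.8; interpolating gives 4.78.
P90: r = 17.2; ranks 17–18 are 8.1, 8.2; interpolating gives 8.12.
Difference: 8.12 − 4.78 = 3.34.

3.34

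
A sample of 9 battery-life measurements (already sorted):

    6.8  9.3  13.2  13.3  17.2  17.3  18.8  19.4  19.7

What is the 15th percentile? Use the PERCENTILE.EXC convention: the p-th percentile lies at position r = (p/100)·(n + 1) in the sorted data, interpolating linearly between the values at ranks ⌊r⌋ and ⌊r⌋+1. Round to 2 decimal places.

n = 9.
r = (15/100)·(9 + 1) = 1.5.
Rank 1 is 6.8 and rank 2 is 9.3.
Interpolate: 6.8 + 0.5·(9.3 − 6.8) = 6.8 + 0.5·2.5 = 8.05.

8.05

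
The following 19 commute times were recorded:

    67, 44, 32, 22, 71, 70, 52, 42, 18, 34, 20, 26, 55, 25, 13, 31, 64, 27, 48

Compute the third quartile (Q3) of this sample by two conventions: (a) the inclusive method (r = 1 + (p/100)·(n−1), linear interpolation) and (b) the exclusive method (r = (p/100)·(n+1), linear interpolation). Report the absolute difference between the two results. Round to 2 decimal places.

Sorted: 13, 18, 20, 22, 25, 26, 27, 31, 32, 34, 42, 44, 48, 52, 55, 64, 67, 70, 71.
n = 19.
(a) r = 14.5; between ranks 14 (52) and 15 (55): 53.5.
(b) r = 15 → value at rank 15 = 55.
|53.5 − 55| = 1.5.

1.50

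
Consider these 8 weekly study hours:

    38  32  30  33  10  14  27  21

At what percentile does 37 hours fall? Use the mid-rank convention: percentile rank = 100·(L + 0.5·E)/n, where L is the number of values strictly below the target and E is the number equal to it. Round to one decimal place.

87.5

Sorted: 10, 14, 21, 27, 30, 32, 33, 38.
Count below 37: L = 7; count equal: E = 0; n = 8.
Percentile rank = 100·(7 + 0.5·0)/8 = 100·7/8 = 87.5.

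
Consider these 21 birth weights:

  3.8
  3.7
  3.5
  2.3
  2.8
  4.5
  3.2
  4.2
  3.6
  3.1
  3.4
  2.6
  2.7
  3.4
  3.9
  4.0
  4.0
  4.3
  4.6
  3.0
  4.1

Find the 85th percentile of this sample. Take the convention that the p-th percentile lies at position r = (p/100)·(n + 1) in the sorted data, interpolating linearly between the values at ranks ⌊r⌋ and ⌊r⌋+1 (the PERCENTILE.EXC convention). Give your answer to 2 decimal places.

4.27

Sorted: 2.3, 2.6, 2.7, 2.8, 3.0, 3.1, 3.2, 3.4, 3.4, 3.5, 3.6, 3.7, 3.8, 3.9, 4.0, 4.0, 4.1, 4.2, 4.3, 4.5, 4.6.
n = 21.
r = (85/100)·(21 + 1) = 18.7.
Rank 18 is 4.2 and rank 19 is 4.3.
Interpolate: 4.2 + 0.7·(4.3 − 4.2) = 4.2 + 0.7·0.1 = 4.27.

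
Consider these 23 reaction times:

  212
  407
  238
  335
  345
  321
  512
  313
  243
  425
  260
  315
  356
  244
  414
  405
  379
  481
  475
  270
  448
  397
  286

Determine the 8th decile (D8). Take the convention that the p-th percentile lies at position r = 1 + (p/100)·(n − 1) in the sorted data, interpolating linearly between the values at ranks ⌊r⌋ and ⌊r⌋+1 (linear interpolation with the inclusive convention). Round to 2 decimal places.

Sorted: 212, 238, 243, 244, 260, 270, 286, 313, 315, 321, 335, 345, 356, 379, 397, 405, 407, 414, 425, 448, 475, 481, 512.
n = 23.
r = 1 + (80/100)·(23 − 1) = 1 + 17.6 = 18.6.
Rank 18 is 414 and rank 19 is 425.
Interpolate: 414 + 0.6·(425 − 414) = 414 + 0.6·11 = 420.6.

420.60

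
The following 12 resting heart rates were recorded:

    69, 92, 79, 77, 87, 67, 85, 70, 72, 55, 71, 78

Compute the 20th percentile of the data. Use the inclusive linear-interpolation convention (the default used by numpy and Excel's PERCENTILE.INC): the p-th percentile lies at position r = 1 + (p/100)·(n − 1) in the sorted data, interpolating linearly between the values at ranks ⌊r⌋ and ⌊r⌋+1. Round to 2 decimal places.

Sorted: 55, 67, 69, 70, 71, 72, 77, 78, 79, 85, 87, 92.
n = 12.
r = 1 + (20/100)·(12 − 1) = 1 + 2.2 = 3.2.
Rank 3 is 69 and rank 4 is 70.
Interpolate: 69 + 0.2·(70 − 69) = 69 + 0.2·1 = 69.2.

69.20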